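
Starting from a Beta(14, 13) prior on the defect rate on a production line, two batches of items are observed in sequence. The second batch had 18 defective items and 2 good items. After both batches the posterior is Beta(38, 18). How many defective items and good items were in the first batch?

Because Beta–binomial updating is additive in the counts, the combined data contributed (α_post−α_prior, β_post−β_prior) successes and failures.
Total across both batches: 38−14=24 defective items, 18−13=5 good items.
Subtract the second batch: 24−18=6 defective items and 5−2=3 good items.

6 defective items and 3 good items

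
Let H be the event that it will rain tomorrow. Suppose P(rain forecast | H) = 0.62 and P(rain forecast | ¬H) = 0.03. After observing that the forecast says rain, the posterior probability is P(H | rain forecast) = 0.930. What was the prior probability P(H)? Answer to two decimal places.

Bayes' rule in odds form gives O(H|E) = O(H)·[P(E|H)/P(E|¬H)], hence O(H) = O(H|E)/LR.
Posterior odds = 0.930/(1−0.930) = 13.2857. LR = 0.62/0.03 = 20.6667.
Prior odds = 13.2857/20.6667 = 0.6429, so P(H) = 0.6429/(1+0.6429) ≈ 0.39.

P(H) = 0.39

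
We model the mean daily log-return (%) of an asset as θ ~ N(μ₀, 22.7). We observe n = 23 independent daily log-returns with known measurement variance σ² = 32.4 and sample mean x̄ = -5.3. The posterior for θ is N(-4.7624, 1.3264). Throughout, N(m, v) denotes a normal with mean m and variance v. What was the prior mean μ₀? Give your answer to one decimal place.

The posterior mean is a precision-weighted average: μ_n = (τ₀μ₀ + τ_data·x̄)/(τ₀+τ_data), with τ₀=1/σ₀² and τ_data=n/σ².
Here τ₀ = 1/22.7 = 0.044053 and τ_data = 23/32.4 = 0.709877, so τ_n = 0.753930.
Rearranging for μ₀: μ₀ = (μ_n·τ_n − τ_data·x̄)/τ₀ = (-4.7624·0.753930 − 0.709877·-5.3) / 0.044053 = 0.171832/0.044053 ≈ 3.9.

μ₀ = 3.9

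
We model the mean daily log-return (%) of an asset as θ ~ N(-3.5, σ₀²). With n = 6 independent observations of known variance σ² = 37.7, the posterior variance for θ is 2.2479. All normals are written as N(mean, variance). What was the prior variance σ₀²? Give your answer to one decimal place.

For the Normal–Normal model with known σ², precisions add: τ_n = τ₀ + n/σ².
So 1/σ₀² = 1/2.2479 − 6/37.7 = 0.444860 − 0.159151 = 0.285709.
Hence σ₀² = 1/0.285709 ≈ 3.5.

σ₀² = 3.5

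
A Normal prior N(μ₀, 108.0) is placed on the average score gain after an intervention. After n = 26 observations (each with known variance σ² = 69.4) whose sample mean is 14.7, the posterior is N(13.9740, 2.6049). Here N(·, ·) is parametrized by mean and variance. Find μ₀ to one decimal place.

μ₀ = -15.4

The posterior mean is a precision-weighted average: μ_n = (τ₀μ₀ + τ_data·x̄)/(τ₀+τ_data), with τ₀=1/σ₀² and τ_data=n/σ².
Here τ₀ = 1/108.0 = 0.009259 and τ_data = 26/69.4 = 0.374640, so τ_n = 0.383899.
Rearranging for μ₀: μ₀ = (μ_n·τ_n − τ_data·x̄)/τ₀ = (13.9740·0.383899 − 0.374640·14.7) / 0.009259 = -0.142603/0.009259 ≈ -15.4.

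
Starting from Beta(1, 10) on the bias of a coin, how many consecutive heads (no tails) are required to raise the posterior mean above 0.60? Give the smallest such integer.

k = 15

After k heads and 0 tails the posterior is Beta(1+k, 10), with mean (1+k)/(1+10+k).
Set (1+k)/(11+k) > 0.60 and solve: k > (0.60·11 − 1)/(1 − 0.60) = 14.000.
The smallest integer exceeding 14.000 is 15, and checking k=15: (16)/(26) = 0.6154 > 0.60.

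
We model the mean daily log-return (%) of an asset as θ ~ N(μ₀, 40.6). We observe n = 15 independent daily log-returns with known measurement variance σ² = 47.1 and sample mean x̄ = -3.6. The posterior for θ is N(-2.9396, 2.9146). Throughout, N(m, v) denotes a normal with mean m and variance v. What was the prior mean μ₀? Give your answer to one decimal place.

μ₀ = 5.6

The posterior mean is a precision-weighted average: μ_n = (τ₀μ₀ + τ_data·x̄)/(τ₀+τ_data), with τ₀=1/σ₀² and τ_data=n/σ².
Here τ₀ = 1/40.6 = 0.024631 and τ_data = 15/47.1 = 0.318471, so τ_n = 0.343102.
Rearranging for μ₀: μ₀ = (μ_n·τ_n − τ_data·x̄)/τ₀ = (-2.9396·0.343102 − 0.318471·-3.6) / 0.024631 = 0.137913/0.024631 ≈ 5.6.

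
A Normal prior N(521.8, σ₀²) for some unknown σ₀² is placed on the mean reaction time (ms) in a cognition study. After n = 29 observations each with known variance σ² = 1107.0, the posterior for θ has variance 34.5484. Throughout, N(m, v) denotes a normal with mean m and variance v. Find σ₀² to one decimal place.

σ₀² = 363.9

Posterior precision equals prior precision plus data precision: 1/σ_n² = 1/σ₀² + n/σ².
So 1/σ₀² = 1/34.5484 − 29/1107.0 = 0.028945 − 0.026197 = 0.002748.
Hence σ₀² = 1/0.002748 ≈ 363.9.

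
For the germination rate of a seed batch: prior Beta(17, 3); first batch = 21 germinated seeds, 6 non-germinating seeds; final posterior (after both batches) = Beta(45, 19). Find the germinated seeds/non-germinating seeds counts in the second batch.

7 germinated seeds and 10 non-germinating seeds

Because Beta–binomial updating is additive in the counts, the combined data contributed (α_post−α_prior, β_post−β_prior) successes and failures.
Total across both batches: 45−17=28 germinated seeds, 19−3=16 non-germinating seeds.
Subtract the first batch: 28−21=7 germinated seeds and 16−6=10 non-germinating seeds.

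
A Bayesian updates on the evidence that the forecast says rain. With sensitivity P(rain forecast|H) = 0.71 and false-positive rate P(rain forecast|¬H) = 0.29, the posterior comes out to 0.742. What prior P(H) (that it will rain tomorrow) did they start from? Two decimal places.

Bayes' rule in odds form gives O(H|E) = O(H)·[P(E|H)/P(E|¬H)], hence O(H) = O(H|E)/LR.
Posterior odds = 0.742/(1−0.742) = 2.8760. LR = 0.71/0.29 = 2.4483.
Prior odds = 2.8760/2.4483 = 1.1747, so P(H) = 1.1747/(1+1.1747) ≈ 0.54.

P(H) = 0.54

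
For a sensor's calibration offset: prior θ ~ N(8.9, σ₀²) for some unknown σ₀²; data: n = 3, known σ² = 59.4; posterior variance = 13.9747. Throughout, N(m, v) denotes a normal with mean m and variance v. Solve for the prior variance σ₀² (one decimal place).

Posterior precision equals prior precision plus data precision: 1/σ_n² = 1/σ₀² + n/σ².
So 1/σ₀² = 1/13.9747 − 3/59.4 = 0.071558 − 0.050505 = 0.021053.
Hence σ₀² = 1/0.021053 ≈ 47.5.

σ₀² = 47.5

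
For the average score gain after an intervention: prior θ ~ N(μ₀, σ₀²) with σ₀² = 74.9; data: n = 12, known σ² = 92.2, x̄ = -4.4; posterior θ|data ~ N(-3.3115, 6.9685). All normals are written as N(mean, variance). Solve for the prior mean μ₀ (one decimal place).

The posterior mean is a precision-weighted average: μ_n = (τ₀μ₀ + τ_data·x̄)/(τ₀+τ_data), with τ₀=1/σ₀² and τ_data=n/σ².
Here τ₀ = 1/74.9 = 0.013351 and τ_data = 12/92.2 = 0.130152, so τ_n = 0.143503.
Rearranging for μ₀: μ₀ = (μ_n·τ_n − τ_data·x̄)/τ₀ = (-3.3115·0.143503 − 0.130152·-4.4) / 0.013351 = 0.097459/0.013351 ≈ 7.3.

μ₀ = 7.3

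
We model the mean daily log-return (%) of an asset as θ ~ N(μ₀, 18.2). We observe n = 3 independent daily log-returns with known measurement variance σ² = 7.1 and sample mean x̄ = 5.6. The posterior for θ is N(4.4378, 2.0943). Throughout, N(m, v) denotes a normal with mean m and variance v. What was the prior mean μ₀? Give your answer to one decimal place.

With known observation variance, the Normal–Normal posterior has precision τ_n = τ₀ + n/σ² and mean μ_n = (τ₀μ₀ + (n/σ²)x̄)/τ_n.
Here τ₀ = 1/18.2 = 0.054945 and τ_data = 3/7.1 = 0.422535, so τ_n = 0.477480.
Rearranging for μ₀: μ₀ = (μ_n·τ_n − τ_data·x̄)/τ₀ = (4.4378·0.477480 − 0.422535·5.6) / 0.054945 = -0.247235/0.054945 ≈ -4.5.

μ₀ = -4.5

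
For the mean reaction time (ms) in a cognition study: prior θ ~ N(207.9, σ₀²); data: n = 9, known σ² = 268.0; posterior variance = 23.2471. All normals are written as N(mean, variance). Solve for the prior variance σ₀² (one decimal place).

For the Normal–Normal model with known σ², precisions add: τ_n = τ₀ + n/σ².
So 1/σ₀² = 1/23.2471 − 9/268.0 = 0.043016 − 0.033582 = 0.009434.
Hence σ₀² = 1/0.009434 ≈ 106.0.

σ₀² = 106.0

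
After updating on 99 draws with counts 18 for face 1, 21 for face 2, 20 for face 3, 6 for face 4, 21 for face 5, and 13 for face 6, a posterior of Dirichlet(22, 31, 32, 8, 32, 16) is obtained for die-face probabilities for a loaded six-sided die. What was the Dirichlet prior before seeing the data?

Dirichlet(4, 10, 12, 2, 11, 3)

For a Dirichlet(α) prior with multinomial counts c, the posterior is Dirichlet(α + c) componentwise.
Subtract each count from the matching posterior parameter: 22−18=4, 31−21=10, 32−20=12, 8−6=2, 32−21=11, 16−13=3.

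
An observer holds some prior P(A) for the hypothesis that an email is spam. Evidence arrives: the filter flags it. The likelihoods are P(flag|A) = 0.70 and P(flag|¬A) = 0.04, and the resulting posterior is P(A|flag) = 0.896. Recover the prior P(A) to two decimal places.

Bayes' rule in odds form gives O(A|E) = O(A)·[P(E|A)/P(E|¬A)], hence O(A) = O(A|E)/LR.
Posterior odds = 0.896/(1−0.896) = 8.6154. LR = 0.70/0.04 = 17.5000.
Prior odds = 8.6154/17.5000 = 0.4923, so P(A) = 0.4923/(1+0.4923) ≈ 0.33.

P(A) = 0.33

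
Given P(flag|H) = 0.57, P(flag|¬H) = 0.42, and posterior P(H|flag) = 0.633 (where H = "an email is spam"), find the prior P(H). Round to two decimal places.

In odds form, posterior odds = prior odds × likelihood ratio, so prior odds = posterior odds ÷ LR.
Posterior odds = 0.633/(1−0.633) = 1.7248. LR = 0.57/0.42 = 1.3571.
Prior odds = 1.7248/1.3571 = 1.2709, so P(H) = 1.2709/(1+1.2709) ≈ 0.56.

P(H) = 0.56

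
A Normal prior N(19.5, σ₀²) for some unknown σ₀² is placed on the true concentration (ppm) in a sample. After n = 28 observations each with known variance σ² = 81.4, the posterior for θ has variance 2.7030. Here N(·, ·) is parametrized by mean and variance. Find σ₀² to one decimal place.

σ₀² = 38.5

Posterior precision equals prior precision plus data precision: 1/σ_n² = 1/σ₀² + n/σ².
So 1/σ₀² = 1/2.7030 − 28/81.4 = 0.369959 − 0.343980 = 0.025979.
Hence σ₀² = 1/0.025979 ≈ 38.5.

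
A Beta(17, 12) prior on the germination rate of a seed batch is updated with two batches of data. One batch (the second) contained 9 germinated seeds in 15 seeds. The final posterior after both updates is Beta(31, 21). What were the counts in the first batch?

5 germinated seeds and 3 non-germinating seeds

Sequential conjugate updates are equivalent to a single update on the pooled data, so total successes = posterior α − prior α and total failures = posterior β − prior β.
Total across both batches: 31−17=14 germinated seeds, 21−12=9 non-germinating seeds.
Subtract the second batch: 14−9=5 germinated seeds and 9−6=3 non-germinating seeds.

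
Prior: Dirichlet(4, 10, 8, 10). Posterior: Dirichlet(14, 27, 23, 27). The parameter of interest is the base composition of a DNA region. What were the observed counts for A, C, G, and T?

For a Dirichlet(α) prior with multinomial counts c, the posterior is Dirichlet(α + c) componentwise.
Counts are posterior − prior componentwise: 14−4=10, 27−10=17, 23−8=15, 27−10=17.

counts (10, 17, 15, 17)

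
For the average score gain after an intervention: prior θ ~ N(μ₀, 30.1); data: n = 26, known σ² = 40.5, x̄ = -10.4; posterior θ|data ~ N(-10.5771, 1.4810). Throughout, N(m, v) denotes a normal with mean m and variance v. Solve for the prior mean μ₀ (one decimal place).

μ₀ = -14.0

The posterior mean is a precision-weighted average: μ_n = (τ₀μ₀ + τ_data·x̄)/(τ₀+τ_data), with τ₀=1/σ₀² and τ_data=n/σ².
Here τ₀ = 1/30.1 = 0.033223 and τ_data = 26/40.5 = 0.641975, so τ_n = 0.675198.
Rearranging for μ₀: μ₀ = (μ_n·τ_n − τ_data·x̄)/τ₀ = (-10.5771·0.675198 − 0.641975·-10.4) / 0.033223 = -0.465097/0.033223 ≈ -14.0.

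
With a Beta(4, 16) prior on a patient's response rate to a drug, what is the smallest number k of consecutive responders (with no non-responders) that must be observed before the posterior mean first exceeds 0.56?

After k responders and 0 non-responders the posterior is Beta(4+k, 16), with mean (4+k)/(4+16+k).
Set (4+k)/(20+k) > 0.56 and solve: k > (0.56·20 − 4)/(1 − 0.56) = 16.364.
The smallest integer exceeding 16.364 is 17, and checking k=17: (21)/(37) = 0.5676 > 0.56.

k = 17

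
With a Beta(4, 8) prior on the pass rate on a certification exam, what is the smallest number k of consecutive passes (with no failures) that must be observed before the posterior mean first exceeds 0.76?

After k passes and 0 failures the posterior is Beta(4+k, 8), with mean (4+k)/(4+8+k).
Set (4+k)/(12+k) > 0.76 and solve: k > (0.76·12 − 4)/(1 − 0.76) = 21.333.
The smallest integer exceeding 21.333 is 22.

k = 22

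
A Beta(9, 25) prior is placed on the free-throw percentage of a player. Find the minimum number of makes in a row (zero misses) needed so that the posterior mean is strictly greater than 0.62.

After k makes and 0 misses the posterior is Beta(9+k, 25), with mean (9+k)/(9+25+k).
Set (9+k)/(34+k) > 0.62 and solve: k > (0.62·34 − 9)/(1 − 0.62) = 31.789.
The smallest integer exceeding 31.789 is 32.

k = 32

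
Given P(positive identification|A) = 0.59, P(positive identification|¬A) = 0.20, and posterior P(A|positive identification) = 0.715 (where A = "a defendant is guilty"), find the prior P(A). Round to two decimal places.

Bayes' rule in odds form gives O(A|E) = O(A)·[P(E|A)/P(E|¬A)], hence O(A) = O(A|E)/LR.
Posterior odds = 0.715/(1−0.715) = 2.5088. LR = 0.59/0.20 = 2.9500.
Prior odds = 2.5088/2.9500 = 0.8504, so P(A) = 0.8504/(1+0.8504) ≈ 0.46.

P(A) = 0.46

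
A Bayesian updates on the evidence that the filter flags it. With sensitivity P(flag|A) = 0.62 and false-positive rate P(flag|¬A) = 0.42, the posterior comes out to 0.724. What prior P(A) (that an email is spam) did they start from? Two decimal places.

P(A) = 0.64

In odds form, posterior odds = prior odds × likelihood ratio, so prior odds = posterior odds ÷ LR.
Posterior odds = 0.724/(1−0.724) = 2.6232. LR = 0.62/0.42 = 1.4762.
Prior odds = 2.6232/1.4762 = 1.7770, so P(A) = 1.7770/(1+1.7770) ≈ 0.64.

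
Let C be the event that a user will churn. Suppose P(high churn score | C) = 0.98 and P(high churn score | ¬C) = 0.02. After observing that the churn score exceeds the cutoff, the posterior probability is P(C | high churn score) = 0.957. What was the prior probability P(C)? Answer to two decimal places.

P(C) = 0.31

Bayes' rule in odds form gives O(C|E) = O(C)·[P(E|C)/P(E|¬C)], hence O(C) = O(C|E)/LR.
Posterior odds = 0.957/(1−0.957) = 22.2558. LR = 0.98/0.02 = 49.0000.
Prior odds = 22.2558/49.0000 = 0.4542, so P(C) = 0.4542/(1+0.4542) ≈ 0.31.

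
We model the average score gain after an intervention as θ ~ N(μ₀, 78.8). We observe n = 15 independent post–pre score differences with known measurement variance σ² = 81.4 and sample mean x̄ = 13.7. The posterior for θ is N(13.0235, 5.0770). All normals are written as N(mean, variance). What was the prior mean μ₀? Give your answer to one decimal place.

With known observation variance, the Normal–Normal posterior has precision τ_n = τ₀ + n/σ² and mean μ_n = (τ₀μ₀ + (n/σ²)x̄)/τ_n.
Here τ₀ = 1/78.8 = 0.012690 and τ_data = 15/81.4 = 0.184275, so τ_n = 0.196965.
Rearranging for μ₀: μ₀ = (μ_n·τ_n − τ_data·x̄)/τ₀ = (13.0235·0.196965 − 0.184275·13.7) / 0.012690 = 0.040606/0.012690 ≈ 3.2.

μ₀ = 3.2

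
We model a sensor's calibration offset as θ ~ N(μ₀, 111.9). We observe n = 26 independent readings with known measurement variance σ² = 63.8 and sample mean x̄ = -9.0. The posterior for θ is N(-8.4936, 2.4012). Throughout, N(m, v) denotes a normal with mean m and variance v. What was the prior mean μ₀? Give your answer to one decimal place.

With known observation variance, the Normal–Normal posterior has precision τ_n = τ₀ + n/σ² and mean μ_n = (τ₀μ₀ + (n/σ²)x̄)/τ_n.
Here τ₀ = 1/111.9 = 0.008937 and τ_data = 26/63.8 = 0.407524, so τ_n = 0.416461.
Rearranging for μ₀: μ₀ = (μ_n·τ_n − τ_data·x̄)/τ₀ = (-8.4936·0.416461 − 0.407524·-9.0) / 0.008937 = 0.130463/0.008937 ≈ 14.6.

μ₀ = 14.6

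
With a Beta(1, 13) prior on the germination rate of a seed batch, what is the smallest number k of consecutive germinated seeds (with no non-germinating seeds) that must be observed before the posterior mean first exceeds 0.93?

After k germinated seeds and 0 non-germinating seeds the posterior is Beta(1+k, 13), with mean (1+k)/(1+13+k).
Set (1+k)/(14+k) > 0.93 and solve: k > (0.93·14 − 1)/(1 − 0.93) = 171.714.
The smallest integer exceeding 171.714 is 172.

k = 172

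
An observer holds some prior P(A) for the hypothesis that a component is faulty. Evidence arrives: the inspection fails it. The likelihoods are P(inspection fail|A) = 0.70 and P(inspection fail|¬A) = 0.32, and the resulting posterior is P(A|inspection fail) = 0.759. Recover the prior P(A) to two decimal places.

Bayes' rule in odds form gives O(A|E) = O(A)·[P(E|A)/P(E|¬A)], hence O(A) = O(A|E)/LR.
Posterior odds = 0.759/(1−0.759) = 3.1494. LR = 0.70/0.32 = 2.1875.
Prior odds = 3.1494/2.1875 = 1.4397, so P(A) = 1.4397/(1+1.4397) ≈ 0.59.

P(A) = 0.59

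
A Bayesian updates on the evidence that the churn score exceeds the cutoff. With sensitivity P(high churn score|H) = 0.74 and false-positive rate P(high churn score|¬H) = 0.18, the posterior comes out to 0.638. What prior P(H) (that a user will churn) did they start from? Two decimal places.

Bayes' rule in odds form gives O(H|E) = O(H)·[P(E|H)/P(E|¬H)], hence O(H) = O(H|E)/LR.
Posterior odds = 0.638/(1−0.638) = 1.7624. LR = 0.74/0.18 = 4.1111.
Prior odds = 1.7624/4.1111 = 0.4287, so P(H) = 0.4287/(1+0.4287) ≈ 0.30.

P(H) = 0.30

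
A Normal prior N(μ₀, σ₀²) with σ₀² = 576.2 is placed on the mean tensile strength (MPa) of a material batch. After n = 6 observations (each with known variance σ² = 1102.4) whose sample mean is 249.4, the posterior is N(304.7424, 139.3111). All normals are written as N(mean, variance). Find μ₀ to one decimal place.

With known observation variance, the Normal–Normal posterior has precision τ_n = τ₀ + n/σ² and mean μ_n = (τ₀μ₀ + (n/σ²)x̄)/τ_n.
Here τ₀ = 1/576.2 = 0.001736 and τ_data = 6/1102.4 = 0.005443, so τ_n = 0.007179.
Rearranging for μ₀: μ₀ = (μ_n·τ_n − τ_data·x̄)/τ₀ = (304.7424·0.007179 − 0.005443·249.4) / 0.001736 = 0.830261/0.001736 ≈ 478.3.

μ₀ = 478.3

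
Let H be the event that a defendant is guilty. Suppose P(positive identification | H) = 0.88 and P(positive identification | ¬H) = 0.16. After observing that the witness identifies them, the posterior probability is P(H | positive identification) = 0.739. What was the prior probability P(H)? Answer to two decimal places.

Bayes' rule in odds form gives O(H|E) = O(H)·[P(E|H)/P(E|¬H)], hence O(H) = O(H|E)/LR.
Posterior odds = 0.739/(1−0.739) = 2.8314. LR = 0.88/0.16 = 5.5000.
Prior odds = 2.8314/5.5000 = 0.5148, so P(H) = 0.5148/(1+0.5148) ≈ 0.34.

P(H) = 0.34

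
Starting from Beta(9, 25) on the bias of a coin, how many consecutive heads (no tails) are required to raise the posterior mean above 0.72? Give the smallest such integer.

k = 56

After k heads and 0 tails the posterior is Beta(9+k, 25), with mean (9+k)/(9+25+k).
Set (9+k)/(34+k) > 0.72 and solve: k > (0.72·34 − 9)/(1 − 0.72) = 55.286.
The smallest integer exceeding 55.286 is 56, and checking k=56: (65)/(90) = 0.7222 > 0.72.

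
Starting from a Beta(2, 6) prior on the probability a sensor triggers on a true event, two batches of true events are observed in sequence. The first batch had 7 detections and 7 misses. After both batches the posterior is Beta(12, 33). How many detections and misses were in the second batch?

Sequential conjugate updates are equivalent to a single update on the pooled data, so total successes = posterior α − prior α and total failures = posterior β − prior β.
Total across both batches: 12−2=10 detections, 33−6=27 misses.
Subtract the first batch: 10−7=3 detections and 27−7=20 misses.

3 detections and 20 misses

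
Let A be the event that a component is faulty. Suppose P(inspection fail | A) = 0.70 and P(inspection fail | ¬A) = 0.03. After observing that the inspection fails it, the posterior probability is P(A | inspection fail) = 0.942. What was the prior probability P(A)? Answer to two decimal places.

Bayes' rule in odds form gives O(A|E) = O(A)·[P(E|A)/P(E|¬A)], hence O(A) = O(A|E)/LR.
Posterior odds = 0.942/(1−0.942) = 16.2414. LR = 0.70/0.03 = 23.3333.
Prior odds = 16.2414/23.3333 = 0.6961, so P(A) = 0.6961/(1+0.6961) ≈ 0.41.

P(A) = 0.41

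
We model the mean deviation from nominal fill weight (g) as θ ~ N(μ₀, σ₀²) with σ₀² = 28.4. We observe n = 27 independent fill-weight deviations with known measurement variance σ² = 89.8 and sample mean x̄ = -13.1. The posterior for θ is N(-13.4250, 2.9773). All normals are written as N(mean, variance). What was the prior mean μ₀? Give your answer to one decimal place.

The posterior mean is a precision-weighted average: μ_n = (τ₀μ₀ + τ_data·x̄)/(τ₀+τ_data), with τ₀=1/σ₀² and τ_data=n/σ².
Here τ₀ = 1/28.4 = 0.035211 and τ_data = 27/89.8 = 0.300668, so τ_n = 0.335879.
Rearranging for μ₀: μ₀ = (μ_n·τ_n − τ_data·x̄)/τ₀ = (-13.4250·0.335879 − 0.300668·-13.1) / 0.035211 = -0.570425/0.035211 ≈ -16.2.

μ₀ = -16.2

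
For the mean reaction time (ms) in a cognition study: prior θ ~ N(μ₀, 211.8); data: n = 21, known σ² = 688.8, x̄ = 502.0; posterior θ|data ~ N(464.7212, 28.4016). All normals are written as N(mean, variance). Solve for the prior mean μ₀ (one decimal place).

With known observation variance, the Normal–Normal posterior has precision τ_n = τ₀ + n/σ² and mean μ_n = (τ₀μ₀ + (n/σ²)x̄)/τ_n.
Here τ₀ = 1/211.8 = 0.004721 and τ_data = 21/688.8 = 0.030488, so τ_n = 0.035209.
Rearranging for μ₀: μ₀ = (μ_n·τ_n − τ_data·x̄)/τ₀ = (464.7212·0.035209 − 0.030488·502.0) / 0.004721 = 1.057393/0.004721 ≈ 224.0.

μ₀ = 224.0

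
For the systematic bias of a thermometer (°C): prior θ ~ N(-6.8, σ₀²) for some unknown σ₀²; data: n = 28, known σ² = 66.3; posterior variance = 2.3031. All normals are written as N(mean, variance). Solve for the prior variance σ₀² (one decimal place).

σ₀² = 84.2

For the Normal–Normal model with known σ², precisions add: τ_n = τ₀ + n/σ².
So 1/σ₀² = 1/2.3031 − 28/66.3 = 0.434197 − 0.422323 = 0.011874.
Hence σ₀² = 1/0.011874 ≈ 84.2.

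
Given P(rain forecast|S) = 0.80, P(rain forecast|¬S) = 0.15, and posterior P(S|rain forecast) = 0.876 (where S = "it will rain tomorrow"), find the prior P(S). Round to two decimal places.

P(S) = 0.57

Bayes' rule in odds form gives O(S|E) = O(S)·[P(E|S)/P(E|¬S)], hence O(S) = O(S|E)/LR.
Posterior odds = 0.876/(1−0.876) = 7.0645. LR = 0.80/0.15 = 5.3333.
Prior odds = 7.0645/5.3333 = 1.3246, so P(S) = 1.3246/(1+1.3246) ≈ 0.57.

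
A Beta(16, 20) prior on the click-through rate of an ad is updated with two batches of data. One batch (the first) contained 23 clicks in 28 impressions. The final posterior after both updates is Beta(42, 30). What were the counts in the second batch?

3 clicks and 5 non-clicks

Sequential conjugate updates are equivalent to a single update on the pooled data, so total successes = posterior α − prior α and total failures = posterior β − prior β.
Total across both batches: 42−16=26 clicks, 30−20=10 non-clicks.
Subtract the first batch: 26−23=3 clicks and 10−5=5 non-clicks.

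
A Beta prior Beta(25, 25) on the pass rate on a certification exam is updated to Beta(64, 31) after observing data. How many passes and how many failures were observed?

Under Beta–binomial conjugacy the posterior parameters are (α+s, β+f).
So s = 64 − 25 = 39 and f = 31 − 25 = 6.

39 passes and 6 failures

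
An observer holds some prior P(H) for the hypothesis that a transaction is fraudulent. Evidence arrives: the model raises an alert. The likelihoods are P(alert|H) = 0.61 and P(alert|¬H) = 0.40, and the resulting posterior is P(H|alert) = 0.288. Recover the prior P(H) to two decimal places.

Bayes' rule in odds form gives O(H|E) = O(H)·[P(E|H)/P(E|¬H)], hence O(H) = O(H|E)/LR.
Posterior odds = 0.288/(1−0.288) = 0.4045. LR = 0.61/0.40 = 1.5250.
Prior odds = 0.4045/1.5250 = 0.2652, so P(H) = 0.2652/(1+0.2652) ≈ 0.21.

P(H) = 0.21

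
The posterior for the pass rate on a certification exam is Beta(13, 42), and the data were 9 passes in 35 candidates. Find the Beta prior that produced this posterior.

Beta(4, 16)

A Beta(a, b) prior with s successes and f failures in binomial data gives a Beta(a+s, b+f) posterior.
Subtract the data counts: 13−9=4, 42−26=16.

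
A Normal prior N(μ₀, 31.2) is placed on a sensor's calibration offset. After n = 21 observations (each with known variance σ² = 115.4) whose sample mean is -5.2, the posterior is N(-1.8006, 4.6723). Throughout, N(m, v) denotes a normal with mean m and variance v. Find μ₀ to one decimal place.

With known observation variance, the Normal–Normal posterior has precision τ_n = τ₀ + n/σ² and mean μ_n = (τ₀μ₀ + (n/σ²)x̄)/τ_n.
Here τ₀ = 1/31.2 = 0.032051 and τ_data = 21/115.4 = 0.181976, so τ_n = 0.214027.
Rearranging for μ₀: μ₀ = (μ_n·τ_n − τ_data·x̄)/τ₀ = (-1.8006·0.214027 − 0.181976·-5.2) / 0.032051 = 0.560898/0.032051 ≈ 17.5.

μ₀ = 17.5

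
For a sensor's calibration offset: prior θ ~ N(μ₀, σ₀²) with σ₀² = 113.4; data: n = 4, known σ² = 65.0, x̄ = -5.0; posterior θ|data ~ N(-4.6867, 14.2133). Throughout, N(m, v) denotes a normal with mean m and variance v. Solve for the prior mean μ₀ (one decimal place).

With known observation variance, the Normal–Normal posterior has precision τ_n = τ₀ + n/σ² and mean μ_n = (τ₀μ₀ + (n/σ²)x̄)/τ_n.
Here τ₀ = 1/113.4 = 0.008818 and τ_data = 4/65.0 = 0.061538, so τ_n = 0.070356.
Rearranging for μ₀: μ₀ = (μ_n·τ_n − τ_data·x̄)/τ₀ = (-4.6867·0.070356 − 0.061538·-5.0) / 0.008818 = -0.022047/0.008818 ≈ -2.5.

μ₀ = -2.5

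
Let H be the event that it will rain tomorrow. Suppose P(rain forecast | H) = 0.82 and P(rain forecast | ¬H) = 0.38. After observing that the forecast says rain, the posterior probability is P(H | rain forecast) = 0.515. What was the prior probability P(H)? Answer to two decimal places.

In odds form, posterior odds = prior odds × likelihood ratio, so prior odds = posterior odds ÷ LR.
Posterior odds = 0.515/(1−0.515) = 1.0619. LR = 0.82/0.38 = 2.1579.
Prior odds = 1.0619/2.1579 = 0.4921, so P(H) = 0.4921/(1+0.4921) ≈ 0.33.

P(H) = 0.33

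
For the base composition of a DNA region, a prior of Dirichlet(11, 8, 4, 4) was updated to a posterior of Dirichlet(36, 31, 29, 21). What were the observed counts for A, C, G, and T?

For a Dirichlet(α) prior with multinomial counts c, the posterior is Dirichlet(α + c) componentwise.
Counts are posterior − prior componentwise: 36−11=25, 31−8=23, 29−4=25, 21−4=17.

counts (25, 23, 25, 17)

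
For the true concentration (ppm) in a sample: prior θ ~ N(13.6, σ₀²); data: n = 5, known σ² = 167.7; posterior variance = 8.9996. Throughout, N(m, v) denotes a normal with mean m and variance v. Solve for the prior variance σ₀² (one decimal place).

σ₀² = 12.3

Posterior precision equals prior precision plus data precision: 1/σ_n² = 1/σ₀² + n/σ².
So 1/σ₀² = 1/8.9996 − 5/167.7 = 0.111116 − 0.029815 = 0.081301.
Hence σ₀² = 1/0.081301 ≈ 12.3.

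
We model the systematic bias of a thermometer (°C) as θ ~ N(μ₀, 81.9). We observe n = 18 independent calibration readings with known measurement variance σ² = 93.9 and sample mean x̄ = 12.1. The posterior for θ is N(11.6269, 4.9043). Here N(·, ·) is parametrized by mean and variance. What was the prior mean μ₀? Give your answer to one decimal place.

μ₀ = 4.2

With known observation variance, the Normal–Normal posterior has precision τ_n = τ₀ + n/σ² and mean μ_n = (τ₀μ₀ + (n/σ²)x̄)/τ_n.
Here τ₀ = 1/81.9 = 0.012210 and τ_data = 18/93.9 = 0.191693, so τ_n = 0.203903.
Rearranging for μ₀: μ₀ = (μ_n·τ_n − τ_data·x̄)/τ₀ = (11.6269·0.203903 − 0.191693·12.1) / 0.012210 = 0.051274/0.012210 ≈ 4.2.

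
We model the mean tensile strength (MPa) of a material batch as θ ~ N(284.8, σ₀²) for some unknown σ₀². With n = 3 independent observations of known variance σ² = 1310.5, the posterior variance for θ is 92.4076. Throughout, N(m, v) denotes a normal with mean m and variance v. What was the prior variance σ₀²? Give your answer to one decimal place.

For the Normal–Normal model with known σ², precisions add: τ_n = τ₀ + n/σ².
So 1/σ₀² = 1/92.4076 − 3/1310.5 = 0.010822 − 0.002289 = 0.008533.
Hence σ₀² = 1/0.008533 ≈ 117.2.

σ₀² = 117.2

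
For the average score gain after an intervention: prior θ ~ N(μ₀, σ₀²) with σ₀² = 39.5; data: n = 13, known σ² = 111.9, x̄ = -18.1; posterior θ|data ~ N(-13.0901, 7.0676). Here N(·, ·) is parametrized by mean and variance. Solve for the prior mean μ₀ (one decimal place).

With known observation variance, the Normal–Normal posterior has precision τ_n = τ₀ + n/σ² and mean μ_n = (τ₀μ₀ + (n/σ²)x̄)/τ_n.
Here τ₀ = 1/39.5 = 0.025316 and τ_data = 13/111.9 = 0.116175, so τ_n = 0.141491.
Rearranging for μ₀: μ₀ = (μ_n·τ_n − τ_data·x̄)/τ₀ = (-13.0901·0.141491 − 0.116175·-18.1) / 0.025316 = 0.250636/0.025316 ≈ 9.9.

μ₀ = 9.9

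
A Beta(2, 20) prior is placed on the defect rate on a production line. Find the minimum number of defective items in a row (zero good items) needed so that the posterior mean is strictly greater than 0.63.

k = 33

After k defective items and 0 good items the posterior is Beta(2+k, 20), with mean (2+k)/(2+20+k).
Set (2+k)/(22+k) > 0.63 and solve: k > (0.63·22 − 2)/(1 − 0.63) = 32.054.
The smallest integer exceeding 32.054 is 33.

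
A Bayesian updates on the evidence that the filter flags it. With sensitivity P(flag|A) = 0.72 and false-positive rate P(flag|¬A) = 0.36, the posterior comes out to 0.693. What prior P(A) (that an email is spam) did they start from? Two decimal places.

In odds form, posterior odds = prior odds × likelihood ratio, so prior odds = posterior odds ÷ LR.
Posterior odds = 0.693/(1−0.693) = 2.2573. LR = 0.72/0.36 = 2.0000.
Prior odds = 2.2573/2.0000 = 1.1286, so P(A) = 1.1286/(1+1.1286) ≈ 0.53.

P(A) = 0.53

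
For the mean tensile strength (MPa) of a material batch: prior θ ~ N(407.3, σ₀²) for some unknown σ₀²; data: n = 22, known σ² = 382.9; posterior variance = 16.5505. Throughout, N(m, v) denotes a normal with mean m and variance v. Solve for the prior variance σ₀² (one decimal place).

σ₀² = 337.3

Posterior precision equals prior precision plus data precision: 1/σ_n² = 1/σ₀² + n/σ².
So 1/σ₀² = 1/16.5505 − 22/382.9 = 0.060421 − 0.057456 = 0.002965.
Hence σ₀² = 1/0.002965 ≈ 337.3.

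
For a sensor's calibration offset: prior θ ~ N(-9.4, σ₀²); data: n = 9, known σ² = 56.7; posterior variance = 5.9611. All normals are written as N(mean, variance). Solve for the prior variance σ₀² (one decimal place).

Posterior precision equals prior precision plus data precision: 1/σ_n² = 1/σ₀² + n/σ².
So 1/σ₀² = 1/5.9611 − 9/56.7 = 0.167754 − 0.158730 = 0.009024.
Hence σ₀² = 1/0.009024 ≈ 110.8.

σ₀² = 110.8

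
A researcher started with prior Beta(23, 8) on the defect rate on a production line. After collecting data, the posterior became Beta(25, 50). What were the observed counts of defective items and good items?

Under Beta–binomial conjugacy the posterior parameters are (α+s, β+f).
Match parameters: s=25−23=2, f=50−8=42.

2 defective items and 42 good items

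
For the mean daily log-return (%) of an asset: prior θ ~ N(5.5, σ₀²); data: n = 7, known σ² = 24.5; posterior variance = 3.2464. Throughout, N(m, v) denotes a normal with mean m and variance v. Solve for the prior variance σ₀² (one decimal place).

σ₀² = 44.8

For the Normal–Normal model with known σ², precisions add: τ_n = τ₀ + n/σ².
So 1/σ₀² = 1/3.2464 − 7/24.5 = 0.308034 − 0.285714 = 0.022320.
Hence σ₀² = 1/0.022320 ≈ 44.8.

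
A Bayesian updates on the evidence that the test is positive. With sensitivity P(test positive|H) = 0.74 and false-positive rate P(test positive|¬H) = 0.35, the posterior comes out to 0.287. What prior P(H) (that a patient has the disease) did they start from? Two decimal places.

P(H) = 0.16

In odds form, posterior odds = prior odds × likelihood ratio, so prior odds = posterior odds ÷ LR.
Posterior odds = 0.287/(1−0.287) = 0.4025. LR = 0.74/0.35 = 2.1143.
Prior odds = 0.4025/2.1143 = 0.1904, so P(H) = 0.1904/(1+0.1904) ≈ 0.16.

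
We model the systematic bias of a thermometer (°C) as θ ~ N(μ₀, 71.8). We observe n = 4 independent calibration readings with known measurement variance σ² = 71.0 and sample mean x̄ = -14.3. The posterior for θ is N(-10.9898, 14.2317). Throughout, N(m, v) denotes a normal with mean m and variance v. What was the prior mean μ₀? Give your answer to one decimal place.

The posterior mean is a precision-weighted average: μ_n = (τ₀μ₀ + τ_data·x̄)/(τ₀+τ_data), with τ₀=1/σ₀² and τ_data=n/σ².
Here τ₀ = 1/71.8 = 0.013928 and τ_data = 4/71.0 = 0.056338, so τ_n = 0.070266.
Rearranging for μ₀: μ₀ = (μ_n·τ_n − τ_data·x̄)/τ₀ = (-10.9898·0.070266 − 0.056338·-14.3) / 0.013928 = 0.033424/0.013928 ≈ 2.4.

μ₀ = 2.4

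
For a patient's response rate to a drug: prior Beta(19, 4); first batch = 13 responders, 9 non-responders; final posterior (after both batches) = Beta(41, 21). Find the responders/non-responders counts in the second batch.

Because Beta–binomial updating is additive in the counts, the combined data contributed (α_post−α_prior, β_post−β_prior) successes and failures.
Total across both batches: 41−19=22 responders, 21−4=17 non-responders.
Subtract the first batch: 22−13=9 responders and 17−9=8 non-responders.

9 responders and 8 non-responders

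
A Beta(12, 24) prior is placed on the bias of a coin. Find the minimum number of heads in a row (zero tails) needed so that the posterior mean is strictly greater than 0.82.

After k heads and 0 tails the posterior is Beta(12+k, 24), with mean (12+k)/(12+24+k).
Set (12+k)/(36+k) > 0.82 and solve: k > (0.82·36 − 12)/(1 − 0.82) = 97.333.
The smallest integer exceeding 97.333 is 98, and checking k=98: (110)/(134) = 0.8209 > 0.82.

k = 98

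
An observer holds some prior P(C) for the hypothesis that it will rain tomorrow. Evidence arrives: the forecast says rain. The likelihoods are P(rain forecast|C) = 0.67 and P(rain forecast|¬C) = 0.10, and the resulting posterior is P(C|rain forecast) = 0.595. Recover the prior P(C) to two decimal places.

P(C) = 0.18

In odds form, posterior odds = prior odds × likelihood ratio, so prior odds = posterior odds ÷ LR.
Posterior odds = 0.595/(1−0.595) = 1.4691. LR = 0.67/0.10 = 6.7000.
Prior odds = 1.4691/6.7000 = 0.2193, so P(C) = 0.2193/(1+0.2193) ≈ 0.18.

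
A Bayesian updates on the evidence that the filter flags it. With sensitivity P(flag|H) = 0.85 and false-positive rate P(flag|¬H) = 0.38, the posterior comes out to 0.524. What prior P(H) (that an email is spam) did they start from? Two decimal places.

P(H) = 0.33

Bayes' rule in odds form gives O(H|E) = O(H)·[P(E|H)/P(E|¬H)], hence O(H) = O(H|E)/LR.
Posterior odds = 0.524/(1−0.524) = 1.1008. LR = 0.85/0.38 = 2.2368.
Prior odds = 1.1008/2.2368 = 0.4921, so P(H) = 0.4921/(1+0.4921) ≈ 0.33.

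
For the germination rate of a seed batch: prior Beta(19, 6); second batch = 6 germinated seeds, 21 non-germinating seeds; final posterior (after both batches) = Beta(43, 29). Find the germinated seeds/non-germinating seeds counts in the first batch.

Sequential conjugate updates are equivalent to a single update on the pooled data, so total successes = posterior α − prior α and total failures = posterior β − prior β.
Total across both batches: 43−19=24 germinated seeds, 29−6=23 non-germinating seeds.
Subtract the second batch: 24−6=18 germinated seeds and 23−21=2 non-germinating seeds.

18 germinated seeds and 2 non-germinating seeds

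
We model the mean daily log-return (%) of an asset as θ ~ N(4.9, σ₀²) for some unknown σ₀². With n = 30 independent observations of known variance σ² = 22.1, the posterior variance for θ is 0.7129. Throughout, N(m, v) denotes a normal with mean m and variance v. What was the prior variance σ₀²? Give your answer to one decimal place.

For the Normal–Normal model with known σ², precisions add: τ_n = τ₀ + n/σ².
So 1/σ₀² = 1/0.7129 − 30/22.1 = 1.402721 − 1.357466 = 0.045255.
Hence σ₀² = 1/0.045255 ≈ 22.1.

σ₀² = 22.1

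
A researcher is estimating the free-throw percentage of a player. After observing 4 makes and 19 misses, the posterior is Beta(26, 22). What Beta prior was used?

Beta is conjugate to the binomial likelihood: posterior = Beta(a+s, b+f).
So a = 26 − 4 = 22 and b = 22 − 19 = 3.

Beta(22, 3)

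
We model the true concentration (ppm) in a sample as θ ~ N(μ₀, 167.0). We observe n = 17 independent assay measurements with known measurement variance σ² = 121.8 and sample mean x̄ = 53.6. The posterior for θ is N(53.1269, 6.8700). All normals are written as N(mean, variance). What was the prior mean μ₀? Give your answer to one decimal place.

The posterior mean is a precision-weighted average: μ_n = (τ₀μ₀ + τ_data·x̄)/(τ₀+τ_data), with τ₀=1/σ₀² and τ_data=n/σ².
Here τ₀ = 1/167.0 = 0.005988 and τ_data = 17/121.8 = 0.139573, so τ_n = 0.145561.
Rearranging for μ₀: μ₀ = (μ_n·τ_n − τ_data·x̄)/τ₀ = (53.1269·0.145561 − 0.139573·53.6) / 0.005988 = 0.252092/0.005988 ≈ 42.1.

μ₀ = 42.1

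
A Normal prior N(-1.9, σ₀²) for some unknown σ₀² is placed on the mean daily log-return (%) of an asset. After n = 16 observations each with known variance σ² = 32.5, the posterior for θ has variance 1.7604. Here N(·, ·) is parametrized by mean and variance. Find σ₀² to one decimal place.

For the Normal–Normal model with known σ², precisions add: τ_n = τ₀ + n/σ².
So 1/σ₀² = 1/1.7604 − 16/32.5 = 0.568053 − 0.492308 = 0.075745.
Hence σ₀² = 1/0.075745 ≈ 13.2.

σ₀² = 13.2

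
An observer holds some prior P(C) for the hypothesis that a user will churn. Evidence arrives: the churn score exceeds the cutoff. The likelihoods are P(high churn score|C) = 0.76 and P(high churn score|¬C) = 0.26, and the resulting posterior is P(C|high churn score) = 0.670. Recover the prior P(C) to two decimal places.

Bayes' rule in odds form gives O(C|E) = O(C)·[P(E|C)/P(E|¬C)], hence O(C) = O(C|E)/LR.
Posterior odds = 0.670/(1−0.670) = 2.0303. LR = 0.76/0.26 = 2.9231.
Prior odds = 2.0303/2.9231 = 0.6946, so P(C) = 0.6946/(1+0.6946) ≈ 0.41.

P(C) = 0.41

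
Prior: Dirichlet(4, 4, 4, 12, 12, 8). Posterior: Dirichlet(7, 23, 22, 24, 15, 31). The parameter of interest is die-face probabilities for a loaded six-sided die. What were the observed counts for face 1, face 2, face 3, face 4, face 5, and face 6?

For a Dirichlet(α) prior with multinomial counts c, the posterior is Dirichlet(α + c) componentwise.
Counts are posterior − prior componentwise: 7−4=3, 23−4=19, 22−4=18, 24−12=12, 15−12=3, 31−8=23.

counts (3, 19, 18, 12, 3, 23)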